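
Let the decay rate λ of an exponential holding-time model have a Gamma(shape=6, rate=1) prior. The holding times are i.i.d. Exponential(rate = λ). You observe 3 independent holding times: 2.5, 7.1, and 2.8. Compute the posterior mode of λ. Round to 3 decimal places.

λ̂_MAP = 0.597

The Exponential(rate=λ) likelihood is ∝ λ^n e^(−λΣtᵢ). Here n = 3 and Σtᵢ = 2.5 + 7.1 + 2.8 = 12.4.
Posterior ∝ λ^5e^(−1λ) · λ^3e^(−12.4λ) = λ^8e^(−13.4λ), i.e. Gamma(9, 13.4).
Mode = (a−1)/b = 8/13.4 ≈ 0.597.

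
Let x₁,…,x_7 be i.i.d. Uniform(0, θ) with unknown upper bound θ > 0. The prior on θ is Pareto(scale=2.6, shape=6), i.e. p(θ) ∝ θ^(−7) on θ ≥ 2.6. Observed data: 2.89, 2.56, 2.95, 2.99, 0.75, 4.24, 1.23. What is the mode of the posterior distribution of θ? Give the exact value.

The Uniform(0, θ) likelihood is θ^(−n) for θ ≥ max(xᵢ), zero otherwise. Here max(xᵢ) = 4.24.
Posterior ∝ θ^(−7) · θ^(−7) = θ^(−14) on θ ≥ max(2.6, 4.24) = 4.24.
This density is strictly decreasing in θ, so the posterior mode lies at the lower boundary of the support.

θ̂_MAP = 4.24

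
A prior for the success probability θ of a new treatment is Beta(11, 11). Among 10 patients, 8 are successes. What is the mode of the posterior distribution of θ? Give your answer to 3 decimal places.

Prior: Beta(11, 11).
Data: 8 successes in 10 trials. The binomial likelihood contributes θ^8(1−θ)^2, so the posterior is Beta(11+8, 11+2) = Beta(19, 13).
For Beta(a, b) with a, b > 1 the mode is (a−1)/(a+b−2) = 18/30 ≈ 0.600.

θ̂_MAP = 0.600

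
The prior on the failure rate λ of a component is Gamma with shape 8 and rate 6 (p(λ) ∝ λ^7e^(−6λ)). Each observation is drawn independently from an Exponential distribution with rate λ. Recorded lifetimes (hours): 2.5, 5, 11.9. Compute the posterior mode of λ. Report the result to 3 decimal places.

The Exponential(rate=λ) likelihood is ∝ λ^n e^(−λΣtᵢ). Here n = 3 and Σtᵢ = 2.5 + 5 + 11.9 = 19.4.
Posterior ∝ λ^7e^(−6λ) · λ^3e^(−19.4λ) = λ^10e^(−25.4λ), i.e. Gamma(11, 25.4).
Mode = (a−1)/b = 10/25.4 ≈ 0.394.

λ̂_MAP = 0.394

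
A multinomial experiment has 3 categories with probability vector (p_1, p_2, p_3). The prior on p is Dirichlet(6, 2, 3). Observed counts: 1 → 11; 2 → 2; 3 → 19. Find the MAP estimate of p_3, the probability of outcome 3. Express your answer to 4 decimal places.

The posterior is Dirichlet(αᵢ + nᵢ) = Dirichlet(17, 4, 22).
For a Dirichlet(a₁,…,a_K) with all aᵢ > 1, the mode has j-th component (aⱼ − 1)/(Σaᵢ − K).
Here Σaᵢ = 43 and K = 3, so p_3 = (22 − 1)/(43 − 3) = 21/40 ≈ 0.5250.

MAP estimate: 0.5250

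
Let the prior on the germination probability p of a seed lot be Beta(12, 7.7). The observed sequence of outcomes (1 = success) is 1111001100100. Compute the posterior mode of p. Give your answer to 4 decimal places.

p̂_MAP = 0.5863

Prior: Beta(12, 7.7).
Data: 7 successes in 13 trials (from the sequence). The binomial likelihood contributes p^7(1−p)^6, so the posterior is Beta(12+7, 7.7+6) = Beta(19, 13.7).
For Beta(a, b) with a, b > 1 the mode is (a−1)/(a+b−2) = 18/30.7 ≈ 0.5863.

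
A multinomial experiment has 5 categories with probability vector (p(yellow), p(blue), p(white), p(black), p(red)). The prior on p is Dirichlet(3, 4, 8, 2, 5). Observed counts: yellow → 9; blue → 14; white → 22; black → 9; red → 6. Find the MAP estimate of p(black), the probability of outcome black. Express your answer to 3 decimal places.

MAP estimate of p(black) = 0.130

The posterior is Dirichlet(αᵢ + nᵢ) = Dirichlet(12, 18, 30, 11, 11).
For a Dirichlet(a₁,…,a_K) with all aᵢ > 1, the mode has j-th component (aⱼ − 1)/(Σaᵢ − K).
Here Σaᵢ = 82 and K = 5, so p(black) = (11 − 1)/(82 − 5) = 10/77 ≈ 0.130.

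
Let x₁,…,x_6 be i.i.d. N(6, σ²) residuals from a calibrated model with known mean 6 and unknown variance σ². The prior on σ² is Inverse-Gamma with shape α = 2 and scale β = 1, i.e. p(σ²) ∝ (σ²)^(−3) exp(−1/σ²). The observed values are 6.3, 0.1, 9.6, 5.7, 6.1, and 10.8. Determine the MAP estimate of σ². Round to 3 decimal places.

Sum of squared deviations about the known mean: SS = (6.3−6)² + (0.1−6)² + (9.6−6)² + (5.7−6)² + (6.1−6)² + (10.8−6)² = 71.
The Normal likelihood contributes (σ²)^(−n/2) exp(−SS/(2σ²)), so the posterior is Inverse-Gamma(α + n/2, β + SS/2) = Inverse-Gamma(5, 36.5).
The mode of Inverse-Gamma(a, b) is b/(a+1) = 36.5/6 ≈ 6.083.

σ̂²_MAP = 6.083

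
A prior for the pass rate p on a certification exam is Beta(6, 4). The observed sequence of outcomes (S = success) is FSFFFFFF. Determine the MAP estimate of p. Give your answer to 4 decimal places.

Prior: Beta(6, 4).
Data: 1 success in 8 trials (from the sequence). The binomial likelihood contributes p(1−p)^7, so the posterior is Beta(6+1, 4+7) = Beta(7, 11).
For Beta(a, b) with a, b > 1 the mode is (a−1)/(a+b−2) = 6/16 ≈ 0.3750.

p̂_MAP = 0.3750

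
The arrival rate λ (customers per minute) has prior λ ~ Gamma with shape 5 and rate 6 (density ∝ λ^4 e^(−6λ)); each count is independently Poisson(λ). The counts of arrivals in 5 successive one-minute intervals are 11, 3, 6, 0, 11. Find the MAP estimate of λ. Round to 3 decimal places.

Σxᵢ = 11+3+6+0+11 = 31, with n = 5.
Posterior ∝ λ^4e^(−6λ) · λ^31e^(−5λ) = λ^35e^(−11λ), i.e. Gamma(shape=36, rate=11).
The mode of a Gamma(a, b) with a ≥ 1 (shape–rate) is (a−1)/b = 35/11 ≈ 3.182.

λ̂_MAP = 3.182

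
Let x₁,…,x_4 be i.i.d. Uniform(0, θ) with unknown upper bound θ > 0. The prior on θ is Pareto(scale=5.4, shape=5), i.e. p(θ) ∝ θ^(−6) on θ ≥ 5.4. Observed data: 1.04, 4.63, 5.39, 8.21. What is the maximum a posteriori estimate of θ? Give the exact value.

θ̂_MAP = 8.21

The Uniform(0, θ) likelihood is θ^(−n) for θ ≥ max(xᵢ), zero otherwise. Here max(xᵢ) = 8.21.
Posterior ∝ θ^(−6) · θ^(−4) = θ^(−10) on θ ≥ max(5.4, 8.21) = 8.21.
This density is strictly decreasing in θ, so the posterior mode lies at the lower boundary of the support.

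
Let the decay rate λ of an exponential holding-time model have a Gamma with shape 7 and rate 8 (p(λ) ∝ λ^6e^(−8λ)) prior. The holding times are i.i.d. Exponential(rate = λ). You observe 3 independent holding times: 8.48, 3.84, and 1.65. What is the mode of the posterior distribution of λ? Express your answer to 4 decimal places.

λ̂_MAP = 0.4096

The Exponential(rate=λ) likelihood is ∝ λ^n e^(−λΣtᵢ). Here n = 3 and Σtᵢ = 8.48 + 3.84 + 1.65 = 13.97.
Posterior ∝ λ^6e^(−8λ) · λ^3e^(−13.97λ) = λ^9e^(−21.97λ), i.e. Gamma(10, 21.97).
Mode = (a−1)/b = 9/21.97 ≈ 0.4096.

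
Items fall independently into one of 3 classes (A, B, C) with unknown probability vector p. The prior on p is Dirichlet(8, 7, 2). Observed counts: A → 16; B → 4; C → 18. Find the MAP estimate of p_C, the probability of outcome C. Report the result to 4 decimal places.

The posterior is Dirichlet(αᵢ + nᵢ) = Dirichlet(24, 11, 20).
For a Dirichlet(a₁,…,a_K) with all aᵢ > 1, the mode has j-th component (aⱼ − 1)/(Σaᵢ − K).
Here Σaᵢ = 55 and K = 3, so p_C = (20 − 1)/(55 − 3) = 19/52 ≈ 0.3654.

MAP estimate of p_C = 0.3654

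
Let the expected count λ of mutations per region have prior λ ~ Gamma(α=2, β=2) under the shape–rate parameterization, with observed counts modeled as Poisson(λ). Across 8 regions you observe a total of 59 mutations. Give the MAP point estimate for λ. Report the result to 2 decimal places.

λ̂_MAP = 6.00

Σxᵢ = 59, n = 8.
Posterior ∝ λe^(−2λ) · λ^59e^(−8λ) = λ^60e^(−10λ), i.e. Gamma(shape=61, rate=10).
The mode of a Gamma(a, b) with a ≥ 1 (shape–rate) is (a−1)/b = 60/10 ≈ 6.00.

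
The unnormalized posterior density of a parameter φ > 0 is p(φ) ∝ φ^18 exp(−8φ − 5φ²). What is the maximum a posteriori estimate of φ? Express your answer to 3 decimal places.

ℓ'(φ) = 18/φ − 8 − 10φ. Setting this to zero and multiplying by φ: 10φ² + 8φ − 18 = 0.
φ = (−8 + √(8² + 4·10·18)) / (2·10) = (−8 + √784) / 20 = (−8 + 28)/20 = 1.
ℓ''(φ) = −18/φ² − 10 < 0, confirming a maximum.

φ̂_MAP = 1.000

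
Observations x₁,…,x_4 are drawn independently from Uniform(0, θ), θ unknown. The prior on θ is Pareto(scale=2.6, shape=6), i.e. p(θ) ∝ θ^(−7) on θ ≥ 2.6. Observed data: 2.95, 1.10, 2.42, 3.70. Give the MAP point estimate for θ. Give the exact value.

The Uniform(0, θ) likelihood is θ^(−n) for θ ≥ max(xᵢ), zero otherwise. Here max(xᵢ) = 3.70.
Posterior ∝ θ^(−7) · θ^(−4) = θ^(−11) on θ ≥ max(2.6, 3.70) = 3.70.
This density is strictly decreasing in θ, so the posterior mode lies at the lower boundary of the support.

θ̂_MAP = 3.70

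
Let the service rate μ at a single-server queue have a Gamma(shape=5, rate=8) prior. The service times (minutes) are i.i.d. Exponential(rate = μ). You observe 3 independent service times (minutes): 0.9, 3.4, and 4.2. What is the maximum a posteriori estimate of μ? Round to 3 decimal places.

μ̂_MAP = 0.424

The Exponential(rate=μ) likelihood is ∝ μ^n e^(−μΣtᵢ). Here n = 3 and Σtᵢ = 0.9 + 3.4 + 4.2 = 8.5.
Posterior ∝ μ^4e^(−8μ) · μ^3e^(−8.5μ) = μ^7e^(−16.5μ), i.e. Gamma(8, 16.5).
Mode = (a−1)/b = 7/16.5 ≈ 0.424.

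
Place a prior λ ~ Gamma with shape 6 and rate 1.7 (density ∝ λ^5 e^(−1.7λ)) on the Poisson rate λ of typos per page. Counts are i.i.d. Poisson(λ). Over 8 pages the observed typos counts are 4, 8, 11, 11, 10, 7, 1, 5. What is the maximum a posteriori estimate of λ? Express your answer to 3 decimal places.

Σxᵢ = 4+8+11+11+10+7+1+5 = 57, with n = 8.
Posterior ∝ λ^5e^(−1.7λ) · λ^57e^(−8λ) = λ^62e^(−9.7λ), i.e. Gamma(shape=63, rate=9.7).
The mode of a Gamma(a, b) with a ≥ 1 (shape–rate) is (a−1)/b = 62/9.7 ≈ 6.392.

λ̂_MAP = 6.392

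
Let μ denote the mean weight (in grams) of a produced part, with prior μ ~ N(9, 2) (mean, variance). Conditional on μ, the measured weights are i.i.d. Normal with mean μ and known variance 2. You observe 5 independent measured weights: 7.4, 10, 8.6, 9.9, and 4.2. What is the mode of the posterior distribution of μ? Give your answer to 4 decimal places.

n = 5; x̄ = (7.4 + 10 + 8.6 + 9.9 + 4.2)/5 = 40.1/5 = 8.02.
For a Normal prior and Normal likelihood with known variance, the posterior is Normal; its mode equals its mean, the precision-weighted average.
Prior precision 1/σ₀² = 1/2 = 0.5; data precision n/σ² = 5/2 = 2.5.
μ̂ = (0.5·9 + 2.5·8.02) / (0.5 + 2.5) = 24.55/3 = 491/60 ≈ 8.1833.

μ̂_MAP = 8.1833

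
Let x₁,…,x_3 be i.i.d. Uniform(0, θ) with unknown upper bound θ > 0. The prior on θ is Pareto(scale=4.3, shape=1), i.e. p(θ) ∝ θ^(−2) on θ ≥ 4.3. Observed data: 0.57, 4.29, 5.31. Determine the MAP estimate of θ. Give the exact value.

The Uniform(0, θ) likelihood is θ^(−n) for θ ≥ max(xᵢ), zero otherwise. Here max(xᵢ) = 5.31.
Posterior ∝ θ^(−2) · θ^(−3) = θ^(−5) on θ ≥ max(4.3, 5.31) = 5.31.
This density is strictly decreasing in θ, so the posterior mode lies at the lower boundary of the support.

θ̂_MAP = 5.31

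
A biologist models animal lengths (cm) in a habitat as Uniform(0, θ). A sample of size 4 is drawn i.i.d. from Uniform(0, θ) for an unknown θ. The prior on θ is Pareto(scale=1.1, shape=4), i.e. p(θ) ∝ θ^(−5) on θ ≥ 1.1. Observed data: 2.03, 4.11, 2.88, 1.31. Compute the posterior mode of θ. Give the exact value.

The Uniform(0, θ) likelihood is θ^(−n) for θ ≥ max(xᵢ), zero otherwise. Here max(xᵢ) = 4.11.
Posterior ∝ θ^(−5) · θ^(−4) = θ^(−9) on θ ≥ max(1.1, 4.11) = 4.11.
This density is strictly decreasing in θ, so the posterior mode lies at the lower boundary of the support.

θ̂_MAP = 4.11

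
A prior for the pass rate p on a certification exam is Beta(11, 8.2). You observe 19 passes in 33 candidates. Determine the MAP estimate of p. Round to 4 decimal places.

p̂_MAP = 0.5777

Prior: Beta(11, 8.2).
Data: 19 successes in 33 trials. The binomial likelihood contributes p^19(1−p)^14, so the posterior is Beta(11+19, 8.2+14) = Beta(30, 22.2).
For Beta(a, b) with a, b > 1 the mode is (a−1)/(a+b−2) = 29/50.2 ≈ 0.5777.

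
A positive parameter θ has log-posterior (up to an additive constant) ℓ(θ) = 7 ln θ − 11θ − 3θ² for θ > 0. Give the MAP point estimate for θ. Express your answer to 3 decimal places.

θ̂_MAP = 0.500

ℓ'(θ) = 7/θ − 11 − 6θ. Setting this to zero and multiplying by θ: 6θ² + 11θ − 7 = 0.
θ = (−11 + √(11² + 4·6·7)) / (2·6) = (−11 + √289) / 12 = (−11 + 17)/12 = 1/2.
ℓ''(θ) = −7/θ² − 6 < 0, confirming a maximum.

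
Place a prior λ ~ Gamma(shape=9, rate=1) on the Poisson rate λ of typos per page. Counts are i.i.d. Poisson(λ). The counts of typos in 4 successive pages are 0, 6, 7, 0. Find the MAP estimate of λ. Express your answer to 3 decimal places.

Σxᵢ = 0+6+7+0 = 13, with n = 4.
Posterior ∝ λ^8e^(−1λ) · λ^13e^(−4λ) = λ^21e^(−5λ), i.e. Gamma(shape=22, rate=5).
The mode of a Gamma(a, b) with a ≥ 1 (shape–rate) is (a−1)/b = 21/5 ≈ 4.200.

λ̂_MAP = 4.200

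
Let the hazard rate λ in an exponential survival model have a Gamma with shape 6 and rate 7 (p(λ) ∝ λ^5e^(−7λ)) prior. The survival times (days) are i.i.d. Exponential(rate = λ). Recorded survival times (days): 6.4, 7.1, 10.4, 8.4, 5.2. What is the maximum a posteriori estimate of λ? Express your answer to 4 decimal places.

The Exponential(rate=λ) likelihood is ∝ λ^n e^(−λΣtᵢ). Here n = 5 and Σtᵢ = 6.4 + 7.1 + 10.4 + 8.4 + 5.2 = 37.5.
Posterior ∝ λ^5e^(−7λ) · λ^5e^(−37.5λ) = λ^10e^(−44.5λ), i.e. Gamma(11, 44.5).
Mode = (a−1)/b = 10/44.5 ≈ 0.2247.

λ̂_MAP = 0.2247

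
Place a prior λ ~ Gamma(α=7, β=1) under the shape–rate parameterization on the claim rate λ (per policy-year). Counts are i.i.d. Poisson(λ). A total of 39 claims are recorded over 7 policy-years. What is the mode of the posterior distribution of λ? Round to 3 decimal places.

Σxᵢ = 39, n = 7.
Posterior ∝ λ^6e^(−1λ) · λ^39e^(−7λ) = λ^45e^(−8λ), i.e. Gamma(shape=46, rate=8).
The mode of a Gamma(a, b) with a ≥ 1 (shape–rate) is (a−1)/b = 45/8 ≈ 5.625.

λ̂_MAP = 5.625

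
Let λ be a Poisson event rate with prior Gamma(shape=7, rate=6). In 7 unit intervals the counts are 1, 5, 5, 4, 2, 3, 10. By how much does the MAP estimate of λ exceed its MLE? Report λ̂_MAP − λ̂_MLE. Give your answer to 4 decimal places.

Σxᵢ = 30. Posterior is Gamma(37, 13); MAP = (37−1)/13 = 36/13 ≈ 2.76923.
MLE = x̄ = 30/7 ≈ 4.28571.
Difference = 36/13 − 30/7 = -138/91 ≈ -1.5165.

MAP − MLE = -1.5165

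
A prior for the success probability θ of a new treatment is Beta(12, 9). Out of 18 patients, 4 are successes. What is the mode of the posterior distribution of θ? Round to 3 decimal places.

Prior: Beta(12, 9).
Data: 4 successes in 18 trials. The binomial likelihood contributes θ^4(1−θ)^14, so the posterior is Beta(12+4, 9+14) = Beta(16, 23).
For Beta(a, b) with a, b > 1 the mode is (a−1)/(a+b−2) = 15/37 ≈ 0.405.

θ̂_MAP = 0.405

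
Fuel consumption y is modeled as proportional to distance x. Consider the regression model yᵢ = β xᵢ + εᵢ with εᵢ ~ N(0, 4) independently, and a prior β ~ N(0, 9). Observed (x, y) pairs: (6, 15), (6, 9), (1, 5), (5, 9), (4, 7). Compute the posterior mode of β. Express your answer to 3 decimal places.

log p(β | y) = −Σ(yᵢ − βxᵢ)²/(2·4) − β²/(2·9) + const.
Setting the derivative to zero: Σxᵢ(yᵢ − βxᵢ)/4 − β/9 = 0, so β = Σxᵢyᵢ / (Σxᵢ² + σ²/τ²).
Σxᵢyᵢ = 6·15 + 6·9 + 1·5 + 5·9 + 4·7 = 222; Σxᵢ² = 114; σ²/τ² = 4/9.
β̂_MAP = 222 / (114 + 4/9) = 222/(1030/9) = 999/515 ≈ 1.940.

β̂_MAP = 1.940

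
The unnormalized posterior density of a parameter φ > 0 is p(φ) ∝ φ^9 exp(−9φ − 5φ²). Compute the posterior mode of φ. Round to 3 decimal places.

φ̂_MAP = 0.600

ℓ'(φ) = 9/φ − 9 − 10φ. Setting this to zero and multiplying by φ: 10φ² + 9φ − 9 = 0.
φ = (−9 + √(9² + 4·10·9)) / (2·10) = (−9 + √441) / 20 = (−9 + 21)/20 = 3/5.
ℓ''(φ) = −9/φ² − 10 < 0, confirming a maximum.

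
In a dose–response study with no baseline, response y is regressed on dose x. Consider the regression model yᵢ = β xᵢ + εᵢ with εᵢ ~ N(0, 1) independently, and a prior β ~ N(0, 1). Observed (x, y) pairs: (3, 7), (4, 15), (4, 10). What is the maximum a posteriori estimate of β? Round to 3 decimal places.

β̂_MAP = 2.881

log p(β | y) = −Σ(yᵢ − βxᵢ)²/(2·1) − β²/(2·1) + const.
Setting the derivative to zero: Σxᵢ(yᵢ − βxᵢ)/1 − β/1 = 0, so β = Σxᵢyᵢ / (Σxᵢ² + σ²/τ²).
Σxᵢyᵢ = 3·7 + 4·15 + 4·10 = 121; Σxᵢ² = 41; σ²/τ² = 1.
β̂_MAP = 121 / (41 + 1) = 121/42 ≈ 2.881.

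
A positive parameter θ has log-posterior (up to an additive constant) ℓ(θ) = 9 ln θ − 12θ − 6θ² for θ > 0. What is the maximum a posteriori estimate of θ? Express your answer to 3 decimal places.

ℓ'(θ) = 9/θ − 12 − 12θ. Setting this to zero and multiplying by θ: 12θ² + 12θ − 9 = 0.
θ = (−12 + √(12² + 4·12·9)) / (2·12) = (−12 + √576) / 24 = (−12 + 24)/24 = 1/2.
ℓ''(θ) = −9/θ² − 12 < 0, confirming a maximum.

θ̂_MAP = 0.500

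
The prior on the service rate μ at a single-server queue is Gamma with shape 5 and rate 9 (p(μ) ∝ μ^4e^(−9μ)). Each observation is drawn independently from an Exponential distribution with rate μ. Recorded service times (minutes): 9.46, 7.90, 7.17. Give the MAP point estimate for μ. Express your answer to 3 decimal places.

The Exponential(rate=μ) likelihood is ∝ μ^n e^(−μΣtᵢ). Here n = 3 and Σtᵢ = 9.46 + 7.90 + 7.17 = 24.53.
Posterior ∝ μ^4e^(−9μ) · μ^3e^(−24.53μ) = μ^7e^(−33.53μ), i.e. Gamma(8, 33.53).
Mode = (a−1)/b = 7/33.53 ≈ 0.209.

μ̂_MAP = 0.209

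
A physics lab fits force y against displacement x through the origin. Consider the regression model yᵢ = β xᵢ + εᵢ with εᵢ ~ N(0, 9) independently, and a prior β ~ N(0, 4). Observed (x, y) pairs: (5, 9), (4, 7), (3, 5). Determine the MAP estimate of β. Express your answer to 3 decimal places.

log p(β | y) = −Σ(yᵢ − βxᵢ)²/(2·9) − β²/(2·4) + const.
Setting the derivative to zero: Σxᵢ(yᵢ − βxᵢ)/9 − β/4 = 0, so β = Σxᵢyᵢ / (Σxᵢ² + σ²/τ²).
Σxᵢyᵢ = 5·9 + 4·7 + 3·5 = 88; Σxᵢ² = 50; σ²/τ² = 2.25.
β̂_MAP = 88 / (50 + 2.25) = 88/52.25 ≈ 1.684.

β̂_MAP = 1.684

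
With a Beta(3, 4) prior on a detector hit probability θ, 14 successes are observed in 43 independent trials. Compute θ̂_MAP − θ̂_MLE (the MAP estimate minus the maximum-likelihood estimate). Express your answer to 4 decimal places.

MAP − MLE = 0.0078

Posterior is Beta(17, 33); MAP = (17−1)/(50−2) = 16/48 ≈ 0.33333.
MLE ignores the prior: θ̂_MLE = k/n = 14/43 ≈ 0.32558.
Difference = 16/48 − 14/43 = 1/129 ≈ 0.0078.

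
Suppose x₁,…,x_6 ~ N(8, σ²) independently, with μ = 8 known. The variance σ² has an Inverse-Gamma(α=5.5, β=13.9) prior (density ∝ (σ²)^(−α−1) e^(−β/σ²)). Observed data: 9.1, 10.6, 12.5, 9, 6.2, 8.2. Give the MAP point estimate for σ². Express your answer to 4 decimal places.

Sum of squared deviations about the known mean: SS = (9.1−8)² + (10.6−8)² + (12.5−8)² + (9−8)² + (6.2−8)² + (8.2−8)² = 32.5.
The Normal likelihood contributes (σ²)^(−n/2) exp(−SS/(2σ²)), so the posterior is Inverse-Gamma(α + n/2, β + SS/2) = Inverse-Gamma(8.5, 30.15).
The mode of Inverse-Gamma(a, b) is b/(a+1) = 30.15/9.5 ≈ 3.1737.

σ̂²_MAP = 3.1737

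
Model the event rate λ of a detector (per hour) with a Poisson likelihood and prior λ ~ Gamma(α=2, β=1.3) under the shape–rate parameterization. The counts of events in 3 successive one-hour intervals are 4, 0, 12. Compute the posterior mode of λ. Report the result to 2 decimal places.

λ̂_MAP = 3.95

Σxᵢ = 4+0+12 = 16, with n = 3.
Posterior ∝ λe^(−1.3λ) · λ^16e^(−3λ) = λ^17e^(−4.3λ), i.e. Gamma(shape=18, rate=4.3).
The mode of a Gamma(a, b) with a ≥ 1 (shape–rate) is (a−1)/b = 17/4.3 ≈ 3.95.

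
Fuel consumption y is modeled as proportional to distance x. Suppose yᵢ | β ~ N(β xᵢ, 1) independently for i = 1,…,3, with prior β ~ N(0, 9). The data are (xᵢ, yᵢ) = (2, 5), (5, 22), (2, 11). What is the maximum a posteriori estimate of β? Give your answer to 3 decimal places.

β̂_MAP = 4.289

log p(β | y) = −Σ(yᵢ − βxᵢ)²/(2·1) − β²/(2·9) + const.
Setting the derivative to zero: Σxᵢ(yᵢ − βxᵢ)/1 − β/9 = 0, so β = Σxᵢyᵢ / (Σxᵢ² + σ²/τ²).
Σxᵢyᵢ = 2·5 + 5·22 + 2·11 = 142; Σxᵢ² = 33; σ²/τ² = 1/9.
β̂_MAP = 142 / (33 + 1/9) = 142/(298/9) = 639/149 ≈ 4.289.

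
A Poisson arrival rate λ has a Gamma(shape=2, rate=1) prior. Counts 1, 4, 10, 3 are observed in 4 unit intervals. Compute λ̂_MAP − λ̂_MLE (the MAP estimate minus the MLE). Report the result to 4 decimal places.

Σxᵢ = 18. Posterior is Gamma(20, 5); MAP = (20−1)/5 = 19/5 ≈ 3.80000.
MLE = x̄ = 18/4 ≈ 4.50000.
Difference = 19/5 − 18/4 = -7/10 ≈ -0.7000.

MAP − MLE = -0.7000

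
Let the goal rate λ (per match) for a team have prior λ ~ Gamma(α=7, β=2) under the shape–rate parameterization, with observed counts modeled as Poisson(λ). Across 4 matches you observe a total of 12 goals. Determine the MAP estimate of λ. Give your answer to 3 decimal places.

Σxᵢ = 12, n = 4.
Posterior ∝ λ^6e^(−2λ) · λ^12e^(−4λ) = λ^18e^(−6λ), i.e. Gamma(shape=19, rate=6).
The mode of a Gamma(a, b) with a ≥ 1 (shape–rate) is (a−1)/b = 18/6 ≈ 3.000.

λ̂_MAP = 3.000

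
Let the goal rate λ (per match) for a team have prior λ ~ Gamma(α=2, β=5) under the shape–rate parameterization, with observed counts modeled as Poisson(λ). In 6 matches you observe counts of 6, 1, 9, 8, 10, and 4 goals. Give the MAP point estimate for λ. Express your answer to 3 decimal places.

Σxᵢ = 6+1+9+8+10+4 = 38, with n = 6.
Posterior ∝ λe^(−5λ) · λ^38e^(−6λ) = λ^39e^(−11λ), i.e. Gamma(shape=40, rate=11).
The mode of a Gamma(a, b) with a ≥ 1 (shape–rate) is (a−1)/b = 39/11 ≈ 3.545.

λ̂_MAP = 3.545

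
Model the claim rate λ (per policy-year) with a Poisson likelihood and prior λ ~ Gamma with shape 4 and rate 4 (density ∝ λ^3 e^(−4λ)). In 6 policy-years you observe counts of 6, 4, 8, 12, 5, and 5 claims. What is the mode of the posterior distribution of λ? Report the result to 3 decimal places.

Σxᵢ = 6+4+8+12+5+5 = 40, with n = 6.
Posterior ∝ λ^3e^(−4λ) · λ^40e^(−6λ) = λ^43e^(−10λ), i.e. Gamma(shape=44, rate=10).
The mode of a Gamma(a, b) with a ≥ 1 (shape–rate) is (a−1)/b = 43/10 ≈ 4.300.

λ̂_MAP = 4.300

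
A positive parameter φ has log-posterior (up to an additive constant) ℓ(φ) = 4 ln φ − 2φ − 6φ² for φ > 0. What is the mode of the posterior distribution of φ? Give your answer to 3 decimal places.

ℓ'(φ) = 4/φ − 2 − 12φ. Setting this to zero and multiplying by φ: 12φ² + 2φ − 4 = 0.
φ = (−2 + √(2² + 4·12·4)) / (2·12) = (−2 + √196) / 24 = (−2 + 14)/24 = 1/2.
ℓ''(φ) = −4/φ² − 12 < 0, confirming a maximum.

φ̂_MAP = 0.500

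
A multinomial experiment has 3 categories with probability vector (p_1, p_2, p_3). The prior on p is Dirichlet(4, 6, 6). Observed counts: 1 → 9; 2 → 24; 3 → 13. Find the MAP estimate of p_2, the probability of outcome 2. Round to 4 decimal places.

MAP estimate: 0.4915

The posterior is Dirichlet(αᵢ + nᵢ) = Dirichlet(13, 30, 19).
For a Dirichlet(a₁,…,a_K) with all aᵢ > 1, the mode has j-th component (aⱼ − 1)/(Σaᵢ − K).
Here Σaᵢ = 62 and K = 3, so p_2 = (30 − 1)/(62 − 3) = 29/59 ≈ 0.4915.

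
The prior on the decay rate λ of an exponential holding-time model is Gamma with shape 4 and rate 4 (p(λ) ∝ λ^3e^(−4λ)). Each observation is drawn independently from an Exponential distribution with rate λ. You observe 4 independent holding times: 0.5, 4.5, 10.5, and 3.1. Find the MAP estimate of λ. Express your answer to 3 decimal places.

λ̂_MAP = 0.310

The Exponential(rate=λ) likelihood is ∝ λ^n e^(−λΣtᵢ). Here n = 4 and Σtᵢ = 0.5 + 4.5 + 10.5 + 3.1 = 18.6.
Posterior ∝ λ^3e^(−4λ) · λ^4e^(−18.6λ) = λ^7e^(−22.6λ), i.e. Gamma(8, 22.6).
Mode = (a−1)/b = 7/22.6 ≈ 0.310.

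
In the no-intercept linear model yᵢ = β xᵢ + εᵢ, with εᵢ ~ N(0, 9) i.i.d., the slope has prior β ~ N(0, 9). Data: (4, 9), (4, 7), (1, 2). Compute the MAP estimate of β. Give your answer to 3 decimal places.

log p(β | y) = −Σ(yᵢ − βxᵢ)²/(2·9) − β²/(2·9) + const.
Setting the derivative to zero: Σxᵢ(yᵢ − βxᵢ)/9 − β/9 = 0, so β = Σxᵢyᵢ / (Σxᵢ² + σ²/τ²).
Σxᵢyᵢ = 4·9 + 4·7 + 1·2 = 66; Σxᵢ² = 33; σ²/τ² = 1.
β̂_MAP = 66 / (33 + 1) = 66/34 ≈ 1.941.

β̂_MAP = 1.941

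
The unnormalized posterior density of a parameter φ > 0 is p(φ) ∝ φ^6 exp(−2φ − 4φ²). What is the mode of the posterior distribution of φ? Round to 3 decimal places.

ℓ'(φ) = 6/φ − 2 − 8φ. Setting this to zero and multiplying by φ: 8φ² + 2φ − 6 = 0.
φ = (−2 + √(2² + 4·8·6)) / (2·8) = (−2 + √196) / 16 = (−2 + 14)/16 = 3/4.
ℓ''(φ) = −6/φ² − 8 < 0, confirming a maximum.

φ̂_MAP = 0.750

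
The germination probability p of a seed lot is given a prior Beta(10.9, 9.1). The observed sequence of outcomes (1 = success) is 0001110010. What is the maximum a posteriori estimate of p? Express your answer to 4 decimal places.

p̂_MAP = 0.4964

Prior: Beta(10.9, 9.1).
Data: 4 successes in 10 trials (from the sequence). The binomial likelihood contributes p^4(1−p)^6, so the posterior is Beta(10.9+4, 9.1+6) = Beta(14.9, 15.1).
For Beta(a, b) with a, b > 1 the mode is (a−1)/(a+b−2) = 13.9/28 ≈ 0.4964.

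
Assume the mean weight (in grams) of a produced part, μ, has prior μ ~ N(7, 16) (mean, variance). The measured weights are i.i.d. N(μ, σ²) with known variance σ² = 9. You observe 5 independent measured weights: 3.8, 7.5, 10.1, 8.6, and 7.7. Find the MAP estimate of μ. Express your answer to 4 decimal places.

μ̂_MAP = 7.4854

n = 5; x̄ = (3.8 + 7.5 + 10.1 + 8.6 + 7.7)/5 = 37.7/5 = 7.54.
For a Normal prior and Normal likelihood with known variance, the posterior is Normal; its mode equals its mean, the precision-weighted average.
Prior precision 1/σ₀² = 1/16 = 0.0625; data precision n/σ² = 5/9.
μ̂ = (0.0625·7 + (5/9)·7.54) / (0.0625 + 5/9) = (3331/720)/(89/144) = 3331/445 ≈ 7.4854.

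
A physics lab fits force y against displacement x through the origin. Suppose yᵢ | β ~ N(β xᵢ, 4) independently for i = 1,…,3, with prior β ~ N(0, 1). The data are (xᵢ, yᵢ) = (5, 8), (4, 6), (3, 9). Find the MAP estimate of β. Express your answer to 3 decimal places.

β̂_MAP = 1.685

log p(β | y) = −Σ(yᵢ − βxᵢ)²/(2·4) − β²/(2·1) + const.
Setting the derivative to zero: Σxᵢ(yᵢ − βxᵢ)/4 − β/1 = 0, so β = Σxᵢyᵢ / (Σxᵢ² + σ²/τ²).
Σxᵢyᵢ = 5·8 + 4·6 + 3·9 = 91; Σxᵢ² = 50; σ²/τ² = 4.
β̂_MAP = 91 / (50 + 4) = 91/54 ≈ 1.685.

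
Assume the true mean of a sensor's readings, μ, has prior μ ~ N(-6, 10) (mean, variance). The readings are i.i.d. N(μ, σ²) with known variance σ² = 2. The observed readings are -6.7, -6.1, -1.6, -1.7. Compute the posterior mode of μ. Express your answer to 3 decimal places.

n = 4; x̄ = ((-6.7) + (-6.1) + (-1.6) + (-1.7))/4 = -16.1/4 = -4.025.
For a Normal prior and Normal likelihood with known variance, the posterior is Normal; its mode equals its mean, the precision-weighted average.
Prior precision 1/σ₀² = 1/10 = 0.1; data precision n/σ² = 4/2 = 2.
μ̂ = (0.1·(-6) + 2·(-4.025)) / (0.1 + 2) = (-8.65)/2.1 = -173/42 ≈ -4.119.

μ̂_MAP = -4.119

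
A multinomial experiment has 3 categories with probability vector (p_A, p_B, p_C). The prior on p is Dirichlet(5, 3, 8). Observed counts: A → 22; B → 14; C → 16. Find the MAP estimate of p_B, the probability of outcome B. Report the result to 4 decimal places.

The posterior is Dirichlet(αᵢ + nᵢ) = Dirichlet(27, 17, 24).
For a Dirichlet(a₁,…,a_K) with all aᵢ > 1, the mode has j-th component (aⱼ − 1)/(Σaᵢ − K).
Here Σaᵢ = 68 and K = 3, so p_B = (17 − 1)/(68 − 3) = 16/65 ≈ 0.2462.

MAP estimate of p_B = 0.2462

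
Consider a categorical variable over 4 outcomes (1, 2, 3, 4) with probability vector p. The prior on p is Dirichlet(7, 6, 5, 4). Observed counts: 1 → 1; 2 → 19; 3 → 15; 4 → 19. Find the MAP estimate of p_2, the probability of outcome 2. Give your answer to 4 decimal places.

MAP estimate: 0.3333

The posterior is Dirichlet(αᵢ + nᵢ) = Dirichlet(8, 25, 20, 23).
For a Dirichlet(a₁,…,a_K) with all aᵢ > 1, the mode has j-th component (aⱼ − 1)/(Σaᵢ − K).
Here Σaᵢ = 76 and K = 4, so p_2 = (25 − 1)/(76 − 4) = 24/72 ≈ 0.3333.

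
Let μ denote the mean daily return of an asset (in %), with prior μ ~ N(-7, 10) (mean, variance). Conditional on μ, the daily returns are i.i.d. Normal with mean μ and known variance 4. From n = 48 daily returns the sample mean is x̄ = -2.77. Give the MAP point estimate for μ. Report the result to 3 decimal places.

μ̂_MAP = -2.805

n = 48, x̄ = -2.77.
For a Normal prior and Normal likelihood with known variance, the posterior is Normal; its mode equals its mean, the precision-weighted average.
Prior precision 1/σ₀² = 1/10 = 0.1; data precision n/σ² = 48/4 = 12.
μ̂ = (0.1·(-7) + 12·(-2.77)) / (0.1 + 12) = (-33.94)/12.1 = -1697/605 ≈ -2.805.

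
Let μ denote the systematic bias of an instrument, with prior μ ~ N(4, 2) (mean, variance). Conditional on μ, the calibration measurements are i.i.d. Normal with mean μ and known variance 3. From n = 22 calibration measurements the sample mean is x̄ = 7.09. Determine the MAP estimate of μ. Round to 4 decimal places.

n = 22, x̄ = 7.09.
For a Normal prior and Normal likelihood with known variance, the posterior is Normal; its mode equals its mean, the precision-weighted average.
Prior precision 1/σ₀² = 1/2 = 0.5; data precision n/σ² = 22/3.
μ̂ = (0.5·4 + (22/3)·7.09) / (0.5 + 22/3) = (8099/150)/(47/6) = 8099/1175 ≈ 6.8928.

μ̂_MAP = 6.8928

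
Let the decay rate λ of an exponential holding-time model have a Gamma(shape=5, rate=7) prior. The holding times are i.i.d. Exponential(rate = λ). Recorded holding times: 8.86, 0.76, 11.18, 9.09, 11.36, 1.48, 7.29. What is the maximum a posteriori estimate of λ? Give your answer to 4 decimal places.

The Exponential(rate=λ) likelihood is ∝ λ^n e^(−λΣtᵢ). Here n = 7 and Σtᵢ = 8.86 + 0.76 + 11.18 + 9.09 + 11.36 + 1.48 + 7.29 = 50.02.
Posterior ∝ λ^4e^(−7λ) · λ^7e^(−50.02λ) = λ^11e^(−57.02λ), i.e. Gamma(12, 57.02).
Mode = (a−1)/b = 11/57.02 ≈ 0.1929.

λ̂_MAP = 0.1929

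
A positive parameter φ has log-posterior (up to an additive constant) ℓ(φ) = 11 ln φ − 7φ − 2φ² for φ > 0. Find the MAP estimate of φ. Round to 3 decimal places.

ℓ'(φ) = 11/φ − 7 − 4φ. Setting this to zero and multiplying by φ: 4φ² + 7φ − 11 = 0.
φ = (−7 + √(7² + 4·4·11)) / (2·4) = (−7 + √225) / 8 = (−7 + 15)/8 = 1.
ℓ''(φ) = −11/φ² − 4 < 0, confirming a maximum.

φ̂_MAP = 1.000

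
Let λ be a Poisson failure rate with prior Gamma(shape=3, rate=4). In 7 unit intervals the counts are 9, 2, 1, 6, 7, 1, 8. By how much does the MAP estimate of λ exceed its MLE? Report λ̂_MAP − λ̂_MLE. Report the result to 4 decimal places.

MAP − MLE = -1.5844

Σxᵢ = 34. Posterior is Gamma(37, 11); MAP = (37−1)/11 = 36/11 ≈ 3.27273.
MLE = x̄ = 34/7 ≈ 4.85714.
Difference = 36/11 − 34/7 = -122/77 ≈ -1.5844.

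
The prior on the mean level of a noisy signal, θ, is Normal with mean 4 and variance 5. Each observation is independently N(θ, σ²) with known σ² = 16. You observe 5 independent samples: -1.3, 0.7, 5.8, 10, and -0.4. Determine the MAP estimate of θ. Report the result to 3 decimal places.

n = 5; x̄ = ((-1.3) + 0.7 + 5.8 + 10 + (-0.4))/5 = 14.8/5 = 2.96.
For a Normal prior and Normal likelihood with known variance, the posterior is Normal; its mode equals its mean, the precision-weighted average.
Prior precision 1/σ₀² = 1/5 = 0.2; data precision n/σ² = 5/16 = 0.3125.
θ̂ = (0.2·4 + 0.3125·2.96) / (0.2 + 0.3125) = 1.725/0.5125 = 138/41 ≈ 3.366.

θ̂_MAP = 3.366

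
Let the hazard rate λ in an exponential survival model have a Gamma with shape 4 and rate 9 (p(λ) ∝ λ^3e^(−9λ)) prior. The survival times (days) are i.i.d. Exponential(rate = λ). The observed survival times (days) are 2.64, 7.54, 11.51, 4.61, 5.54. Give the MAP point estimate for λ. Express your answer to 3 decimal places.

λ̂_MAP = 0.196

The Exponential(rate=λ) likelihood is ∝ λ^n e^(−λΣtᵢ). Here n = 5 and Σtᵢ = 2.64 + 7.54 + 11.51 + 4.61 + 5.54 = 31.84.
Posterior ∝ λ^3e^(−9λ) · λ^5e^(−31.84λ) = λ^8e^(−40.84λ), i.e. Gamma(9, 40.84).
Mode = (a−1)/b = 8/40.84 ≈ 0.196.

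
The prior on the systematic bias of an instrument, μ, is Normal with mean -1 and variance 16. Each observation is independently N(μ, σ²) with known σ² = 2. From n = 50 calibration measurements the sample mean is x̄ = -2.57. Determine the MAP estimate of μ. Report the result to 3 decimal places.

μ̂_MAP = -2.566

n = 50, x̄ = -2.57.
For a Normal prior and Normal likelihood with known variance, the posterior is Normal; its mode equals its mean, the precision-weighted average.
Prior precision 1/σ₀² = 1/16 = 0.0625; data precision n/σ² = 50/2 = 25.
μ̂ = (0.0625·(-1) + 25·(-2.57)) / (0.0625 + 25) = (-64.3125)/25.0625 = -1029/401 ≈ -2.566.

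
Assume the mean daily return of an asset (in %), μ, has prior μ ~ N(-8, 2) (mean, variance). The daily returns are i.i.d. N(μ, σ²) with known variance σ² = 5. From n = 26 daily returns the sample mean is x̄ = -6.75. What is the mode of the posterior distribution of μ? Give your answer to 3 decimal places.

n = 26, x̄ = -6.75.
For a Normal prior and Normal likelihood with known variance, the posterior is Normal; its mode equals its mean, the precision-weighted average.
Prior precision 1/σ₀² = 1/2 = 0.5; data precision n/σ² = 26/5 = 5.2.
μ̂ = (0.5·(-8) + 5.2·(-6.75)) / (0.5 + 5.2) = (-39.1)/5.7 = -391/57 ≈ -6.860.

μ̂_MAP = -6.860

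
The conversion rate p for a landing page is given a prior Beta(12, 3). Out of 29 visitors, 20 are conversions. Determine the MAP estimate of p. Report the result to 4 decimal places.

Prior: Beta(12, 3).
Data: 20 successes in 29 trials. The binomial likelihood contributes p^20(1−p)^9, so the posterior is Beta(12+20, 3+9) = Beta(32, 12).
For Beta(a, b) with a, b > 1 the mode is (a−1)/(a+b−2) = 31/42 ≈ 0.7381.

p̂_MAP = 0.7381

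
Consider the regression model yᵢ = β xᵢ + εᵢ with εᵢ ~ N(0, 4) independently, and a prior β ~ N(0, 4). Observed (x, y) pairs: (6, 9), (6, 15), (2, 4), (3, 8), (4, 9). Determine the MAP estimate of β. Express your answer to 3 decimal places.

log p(β | y) = −Σ(yᵢ − βxᵢ)²/(2·4) − β²/(2·4) + const.
Setting the derivative to zero: Σxᵢ(yᵢ − βxᵢ)/4 − β/4 = 0, so β = Σxᵢyᵢ / (Σxᵢ² + σ²/τ²).
Σxᵢyᵢ = 6·9 + 6·15 + 2·4 + 3·8 + 4·9 = 212; Σxᵢ² = 101; σ²/τ² = 1.
β̂_MAP = 212 / (101 + 1) = 212/102 ≈ 2.078.

β̂_MAP = 2.078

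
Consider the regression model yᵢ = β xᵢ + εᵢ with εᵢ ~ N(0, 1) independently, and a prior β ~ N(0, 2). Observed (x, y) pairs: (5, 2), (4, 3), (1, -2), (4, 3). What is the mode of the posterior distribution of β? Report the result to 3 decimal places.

log p(β | y) = −Σ(yᵢ − βxᵢ)²/(2·1) − β²/(2·2) + const.
Setting the derivative to zero: Σxᵢ(yᵢ − βxᵢ)/1 − β/2 = 0, so β = Σxᵢyᵢ / (Σxᵢ² + σ²/τ²).
Σxᵢyᵢ = 5·2 + 4·3 + 1·(-2) + 4·3 = 32; Σxᵢ² = 58; σ²/τ² = 0.5.
β̂_MAP = 32 / (58 + 0.5) = 32/58.5 ≈ 0.547.

β̂_MAP = 0.547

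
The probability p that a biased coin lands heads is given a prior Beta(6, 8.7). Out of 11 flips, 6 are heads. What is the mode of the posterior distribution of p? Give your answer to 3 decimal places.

p̂_MAP = 0.464

Prior: Beta(6, 8.7).
Data: 6 successes in 11 trials. The binomial likelihood contributes p^6(1−p)^5, so the posterior is Beta(6+6, 8.7+5) = Beta(12, 13.7).
For Beta(a, b) with a, b > 1 the mode is (a−1)/(a+b−2) = 11/23.7 ≈ 0.464.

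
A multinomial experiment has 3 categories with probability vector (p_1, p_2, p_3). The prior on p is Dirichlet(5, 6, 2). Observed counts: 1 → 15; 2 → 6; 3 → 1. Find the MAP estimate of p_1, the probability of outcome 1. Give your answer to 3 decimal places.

The posterior is Dirichlet(αᵢ + nᵢ) = Dirichlet(20, 12, 3).
For a Dirichlet(a₁,…,a_K) with all aᵢ > 1, the mode has j-th component (aⱼ − 1)/(Σaᵢ − K).
Here Σaᵢ = 35 and K = 3, so p_1 = (20 − 1)/(35 − 3) = 19/32 ≈ 0.594.

MAP estimate: 0.594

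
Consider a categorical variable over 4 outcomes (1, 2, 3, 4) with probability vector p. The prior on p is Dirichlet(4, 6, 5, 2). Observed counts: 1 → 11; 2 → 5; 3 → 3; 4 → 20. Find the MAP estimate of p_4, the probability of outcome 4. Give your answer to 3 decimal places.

MAP estimate: 0.404

The posterior is Dirichlet(αᵢ + nᵢ) = Dirichlet(15, 11, 8, 22).
For a Dirichlet(a₁,…,a_K) with all aᵢ > 1, the mode has j-th component (aⱼ − 1)/(Σaᵢ − K).
Here Σaᵢ = 56 and K = 4, so p_4 = (22 − 1)/(56 − 4) = 21/52 ≈ 0.404.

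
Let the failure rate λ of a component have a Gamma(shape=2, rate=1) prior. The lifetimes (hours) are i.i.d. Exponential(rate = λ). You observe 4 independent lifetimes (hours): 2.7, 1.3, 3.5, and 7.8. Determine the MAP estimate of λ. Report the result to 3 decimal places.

The Exponential(rate=λ) likelihood is ∝ λ^n e^(−λΣtᵢ). Here n = 4 and Σtᵢ = 2.7 + 1.3 + 3.5 + 7.8 = 15.3.
Posterior ∝ λe^(−1λ) · λ^4e^(−15.3λ) = λ^5e^(−16.3λ), i.e. Gamma(6, 16.3).
Mode = (a−1)/b = 5/16.3 ≈ 0.307.

λ̂_MAP = 0.307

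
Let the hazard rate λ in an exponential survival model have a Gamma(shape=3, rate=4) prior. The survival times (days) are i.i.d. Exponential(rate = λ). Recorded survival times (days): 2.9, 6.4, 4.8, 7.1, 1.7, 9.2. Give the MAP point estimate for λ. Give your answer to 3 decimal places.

The Exponential(rate=λ) likelihood is ∝ λ^n e^(−λΣtᵢ). Here n = 6 and Σtᵢ = 2.9 + 6.4 + 4.8 + 7.1 + 1.7 + 9.2 = 32.1.
Posterior ∝ λ^2e^(−4λ) · λ^6e^(−32.1λ) = λ^8e^(−36.1λ), i.e. Gamma(9, 36.1).
Mode = (a−1)/b = 8/36.1 ≈ 0.222.

λ̂_MAP = 0.222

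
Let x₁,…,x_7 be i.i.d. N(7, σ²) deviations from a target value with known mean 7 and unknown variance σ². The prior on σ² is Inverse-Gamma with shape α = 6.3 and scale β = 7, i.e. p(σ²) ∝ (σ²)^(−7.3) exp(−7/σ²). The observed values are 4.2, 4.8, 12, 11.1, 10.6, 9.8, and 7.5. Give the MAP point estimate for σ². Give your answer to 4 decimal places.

Sum of squared deviations about the known mean: SS = (4.2−7)² + (4.8−7)² + (12−7)² + (11.1−7)² + (10.6−7)² + (9.8−7)² + (7.5−7)² = 75.54.
The Normal likelihood contributes (σ²)^(−n/2) exp(−SS/(2σ²)), so the posterior is Inverse-Gamma(α + n/2, β + SS/2) = Inverse-Gamma(9.8, 44.77).
The mode of Inverse-Gamma(a, b) is b/(a+1) = 44.77/10.8 ≈ 4.1454.

σ̂²_MAP = 4.1454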